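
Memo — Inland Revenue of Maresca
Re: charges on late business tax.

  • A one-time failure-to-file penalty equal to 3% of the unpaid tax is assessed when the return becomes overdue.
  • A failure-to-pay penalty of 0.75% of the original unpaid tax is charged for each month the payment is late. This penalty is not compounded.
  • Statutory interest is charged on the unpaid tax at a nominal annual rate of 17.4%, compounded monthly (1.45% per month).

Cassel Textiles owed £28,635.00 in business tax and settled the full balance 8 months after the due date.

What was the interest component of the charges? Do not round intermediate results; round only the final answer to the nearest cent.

Interest: £28,635.00 × ((1 + 0.0145)^8 − 1) = £28,635.00 × 0.1220609… = £3,495.2125…

£3,495.21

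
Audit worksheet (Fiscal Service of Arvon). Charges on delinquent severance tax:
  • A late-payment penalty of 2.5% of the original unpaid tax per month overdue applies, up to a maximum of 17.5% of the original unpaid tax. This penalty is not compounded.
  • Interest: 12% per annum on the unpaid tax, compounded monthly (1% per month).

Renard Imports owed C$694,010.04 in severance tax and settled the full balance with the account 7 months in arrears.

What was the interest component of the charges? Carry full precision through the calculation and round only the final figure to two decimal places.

Interest: C$694,010.04 × ((1 + 0.01)^7 − 1) = C$694,010.04 × 0.0721354… = C$50,062.6586…

C$50,062.66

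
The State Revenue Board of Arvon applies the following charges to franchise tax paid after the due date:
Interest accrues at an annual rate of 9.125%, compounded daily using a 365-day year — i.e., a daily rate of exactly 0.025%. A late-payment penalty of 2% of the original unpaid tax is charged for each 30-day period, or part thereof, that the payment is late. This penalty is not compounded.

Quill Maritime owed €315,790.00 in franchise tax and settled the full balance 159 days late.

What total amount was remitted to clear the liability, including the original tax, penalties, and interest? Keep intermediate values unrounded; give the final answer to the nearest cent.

Penalty periods: ⌈159/30⌉ = 6; penalty = 6 × 2% × €315,790.00 = €37,894.80
Interest: €315,790.00 × ((1 + 0.00025)^159 − 1) = €315,790.00 × 0.04054543… = €12,803.8428…
Total = €315,790.00 + €37,894.8000 + €12,803.8428… = €366,488.64

€366,488.64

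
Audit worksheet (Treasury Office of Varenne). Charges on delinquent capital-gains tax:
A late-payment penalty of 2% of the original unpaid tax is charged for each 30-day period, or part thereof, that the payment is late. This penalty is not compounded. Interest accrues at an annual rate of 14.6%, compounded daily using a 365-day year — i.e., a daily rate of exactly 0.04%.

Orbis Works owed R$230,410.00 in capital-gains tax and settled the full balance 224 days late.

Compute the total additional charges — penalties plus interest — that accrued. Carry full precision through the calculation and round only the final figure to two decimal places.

Penalty periods: ⌈224/30⌉ = 8; penalty = 8 × 2% × R$230,410.00 = R$36,865.60
Interest: R$230,410.00 × ((1 + 0.0004)^224 − 1) = R$230,410.00 × 0.09371711… = R$21,593.3587…
Penalties + interest = R$36,865.6000 + R$21,593.3587… = R$58,458.96

R$58,458.96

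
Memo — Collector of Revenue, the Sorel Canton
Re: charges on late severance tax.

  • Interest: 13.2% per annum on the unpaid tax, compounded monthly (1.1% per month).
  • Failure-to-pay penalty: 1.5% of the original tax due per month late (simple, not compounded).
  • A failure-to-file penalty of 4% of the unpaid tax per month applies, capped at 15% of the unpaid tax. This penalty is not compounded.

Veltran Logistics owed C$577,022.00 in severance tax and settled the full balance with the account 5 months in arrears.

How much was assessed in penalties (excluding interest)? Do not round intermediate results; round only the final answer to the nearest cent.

C$129,829.95

Failure-to-file: 5 × 4% × C$577,022.00 = C$115,404.40, capped at 15% × C$577,022.00 = C$86,553.30
Failure-to-pay penalty: 5 × 1.5% × C$577,022.00 = C$43,276.65
Total penalty = C$86,553.30 + C$43,276.65 = C$129,829.95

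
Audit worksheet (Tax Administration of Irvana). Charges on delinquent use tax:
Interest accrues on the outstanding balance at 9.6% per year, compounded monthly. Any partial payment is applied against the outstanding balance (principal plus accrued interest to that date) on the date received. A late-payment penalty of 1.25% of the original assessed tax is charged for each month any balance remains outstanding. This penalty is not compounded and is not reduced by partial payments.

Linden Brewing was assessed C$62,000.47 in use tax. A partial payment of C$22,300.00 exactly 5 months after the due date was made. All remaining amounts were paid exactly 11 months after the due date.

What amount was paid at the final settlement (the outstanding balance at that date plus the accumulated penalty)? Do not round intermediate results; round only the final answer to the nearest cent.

Monthly rate = 9.6% ÷ 12 = 0.8%
Balance at month 5: C$62,000.4700 × (1 + 0.008)^5 = C$64,520.4878…
After C$22,300.00 payment: C$64,520.4878… − C$22,300.00 = C$42,220.4878…
Balance at month 11: C$42,220.4878… × (1 + 0.008)^6 = C$44,288.0378…
Penalty: 11 × 1.25% × C$62,000.47 = C$8,525.06…
Final settlement = outstanding balance + penalty = C$44,288.0378… + C$8,525.06… = C$52,813.10

C$52,813.10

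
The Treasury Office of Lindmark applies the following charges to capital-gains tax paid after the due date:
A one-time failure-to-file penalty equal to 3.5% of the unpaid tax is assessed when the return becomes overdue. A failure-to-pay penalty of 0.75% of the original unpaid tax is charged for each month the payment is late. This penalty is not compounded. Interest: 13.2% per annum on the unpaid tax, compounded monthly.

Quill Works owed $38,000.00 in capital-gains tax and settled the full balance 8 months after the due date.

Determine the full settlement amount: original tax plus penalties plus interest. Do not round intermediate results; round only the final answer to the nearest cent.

$45,085.62

Failure-to-file penalty: 3.5% × $38,000.00 = $1,330.00
Failure-to-pay penalty: 8 × 0.75% × $38,000.00 = $2,280.00
Interest (13.2%/yr ÷ 12 = 1.1%/month): $38,000.00 × ((1 + 0.011)^8 − 1) = $3,475.6157…
Total = $38,000.00 + $3,610.0000 + $3,475.6157… = $45,085.62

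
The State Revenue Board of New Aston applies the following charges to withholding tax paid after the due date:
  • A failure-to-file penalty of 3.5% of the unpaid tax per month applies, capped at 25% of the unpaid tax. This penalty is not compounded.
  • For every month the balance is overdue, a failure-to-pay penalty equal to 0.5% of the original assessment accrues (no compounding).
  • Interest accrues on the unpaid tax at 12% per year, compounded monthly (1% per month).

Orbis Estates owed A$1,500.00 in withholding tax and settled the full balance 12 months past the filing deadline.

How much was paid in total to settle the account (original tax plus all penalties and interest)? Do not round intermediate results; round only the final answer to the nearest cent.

Failure-to-file: 12 × 3.5% × A$1,500.00 = A$630.00, capped at 25% × A$1,500.00 = A$375.00
Failure-to-pay penalty = 0.5% × A$1,500.00 × 12 mo = A$90.00
Interest: A$1,500.00 × ((1 + 0.01)^12 − 1) = A$1,500.00 × 0.1268250… = A$190.2375…
Total = A$1,500.00 + A$465.0000 + A$190.2375… = A$2,155.24

A$2,155.24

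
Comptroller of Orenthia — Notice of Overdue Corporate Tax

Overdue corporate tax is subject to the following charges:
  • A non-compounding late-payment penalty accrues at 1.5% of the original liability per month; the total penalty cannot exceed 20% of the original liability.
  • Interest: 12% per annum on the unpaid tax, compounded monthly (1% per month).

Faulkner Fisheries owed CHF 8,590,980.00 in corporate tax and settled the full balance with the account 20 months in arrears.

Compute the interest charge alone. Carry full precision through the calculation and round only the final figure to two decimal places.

CHF 1,891,648.23

Interest: CHF 8,590,980.00 × ((1 + 0.01)^20 − 1) = CHF 8,590,980.00 × 0.2201900… = CHF 1,891,648.2294…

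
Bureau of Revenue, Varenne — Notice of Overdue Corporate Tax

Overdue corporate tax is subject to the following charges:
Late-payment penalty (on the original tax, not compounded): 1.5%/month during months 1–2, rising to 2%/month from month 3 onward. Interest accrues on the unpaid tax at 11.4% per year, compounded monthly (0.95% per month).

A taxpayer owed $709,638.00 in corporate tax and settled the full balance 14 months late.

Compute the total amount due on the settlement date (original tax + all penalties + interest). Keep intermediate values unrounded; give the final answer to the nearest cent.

Penalty, months 1–2: 2 × 1.5% × $709,638.00 = $21,289.14
Penalty, months 3–14: 12 × 2% × $709,638.00 = $170,313.12
Interest: $709,638.00 × ((1 + 0.0095)^14 − 1) = $709,638.00 × 0.1415331… = $100,437.2978…
Total = $709,638.00 + $191,602.2600 + $100,437.2978… = $1,001,677.56

$1,001,677.56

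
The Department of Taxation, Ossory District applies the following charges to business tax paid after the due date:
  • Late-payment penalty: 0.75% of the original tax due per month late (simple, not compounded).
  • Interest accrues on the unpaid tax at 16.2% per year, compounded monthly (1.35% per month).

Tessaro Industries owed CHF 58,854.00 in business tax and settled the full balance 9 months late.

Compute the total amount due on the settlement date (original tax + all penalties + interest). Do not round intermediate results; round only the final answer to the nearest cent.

CHF 70,375.96

Late-payment penalty = 0.75% × CHF 58,854.00 × 9 mo = CHF 3,972.65…
Interest: CHF 58,854.00 × ((1 + 0.0135)^9 − 1) = CHF 58,854.00 × 0.1282719… = CHF 7,549.3152…
Total = CHF 58,854.00 + CHF 3,972.6450 + CHF 7,549.3152… = CHF 70,375.96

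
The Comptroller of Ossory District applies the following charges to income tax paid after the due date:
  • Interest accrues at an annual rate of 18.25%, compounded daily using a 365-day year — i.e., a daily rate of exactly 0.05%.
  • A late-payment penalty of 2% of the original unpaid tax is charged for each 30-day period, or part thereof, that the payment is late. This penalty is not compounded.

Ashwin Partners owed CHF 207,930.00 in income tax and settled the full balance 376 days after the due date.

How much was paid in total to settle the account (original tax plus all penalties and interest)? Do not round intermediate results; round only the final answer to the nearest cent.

Penalty periods: ⌈376/30⌉ = 13; penalty = 13 × 2% × CHF 207,930.00 = CHF 54,061.80
Interest: CHF 207,930.00 × ((1 + 0.0005)^376 − 1) = CHF 207,930.00 × 0.20677681… = CHF 42,995.1030…
Total = CHF 207,930.00 + CHF 54,061.8000 + CHF 42,995.1030… = CHF 304,986.90

CHF 304,986.90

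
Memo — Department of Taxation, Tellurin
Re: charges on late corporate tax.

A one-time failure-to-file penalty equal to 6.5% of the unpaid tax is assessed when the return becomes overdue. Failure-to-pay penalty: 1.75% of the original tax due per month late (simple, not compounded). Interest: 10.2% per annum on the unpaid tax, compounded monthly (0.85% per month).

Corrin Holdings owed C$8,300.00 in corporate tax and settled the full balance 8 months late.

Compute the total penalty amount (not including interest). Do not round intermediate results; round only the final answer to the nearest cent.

C$1,701.50

Failure-to-file penalty: 6.5% × C$8,300.00 = C$539.50
Failure-to-pay penalty: 8 × 1.75% × C$8,300.00 = C$1,162.00
Total penalty = C$539.50 + C$1,162.00 = C$1,701.50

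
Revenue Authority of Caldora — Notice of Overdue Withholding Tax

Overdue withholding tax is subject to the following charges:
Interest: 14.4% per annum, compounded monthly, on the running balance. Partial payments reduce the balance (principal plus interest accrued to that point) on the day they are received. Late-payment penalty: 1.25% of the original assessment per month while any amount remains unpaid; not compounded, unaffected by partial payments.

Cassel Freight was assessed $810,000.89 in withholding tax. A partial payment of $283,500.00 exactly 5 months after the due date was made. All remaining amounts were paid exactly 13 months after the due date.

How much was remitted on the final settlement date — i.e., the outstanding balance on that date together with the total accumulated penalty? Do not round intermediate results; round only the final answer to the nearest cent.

Monthly rate = 14.4% ÷ 12 = 1.2%
Balance at month 5: $810,000.8900 × (1 + 0.012)^5 = $859,781.4257…
After $283,500.00 payment: $859,781.4257… − $283,500.00 = $576,281.4257…
Balance at month 13: $576,281.4257… × (1 + 0.012)^8 = $633,984.6194…
Penalty: 13 × 1.25% × $810,000.89 = $131,625.14…
Final settlement = outstanding balance + penalty = $633,984.6194… + $131,625.14… = $765,609.76

$765,609.76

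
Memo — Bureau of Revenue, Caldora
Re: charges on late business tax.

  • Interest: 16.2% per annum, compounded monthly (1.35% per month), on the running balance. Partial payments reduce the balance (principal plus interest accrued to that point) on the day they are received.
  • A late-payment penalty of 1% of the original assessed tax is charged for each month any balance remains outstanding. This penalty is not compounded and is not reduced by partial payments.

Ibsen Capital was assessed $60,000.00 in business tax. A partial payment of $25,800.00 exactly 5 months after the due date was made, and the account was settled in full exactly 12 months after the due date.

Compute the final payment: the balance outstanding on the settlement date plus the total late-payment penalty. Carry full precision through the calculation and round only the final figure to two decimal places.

$49,336.10

Balance at month 5: $60,000.0000 × (1 + 0.0135)^5 = $64,160.8362…
After $25,800.00 payment: $64,160.8362… − $25,800.00 = $38,360.8362…
Balance at month 12: $38,360.8362… × (1 + 0.0135)^7 = $42,136.1001…
Penalty: 12 × 1% × $60,000.00 = $7,200.00
Final settlement = outstanding balance + penalty = $42,136.1001… + $7,200.00 = $49,336.10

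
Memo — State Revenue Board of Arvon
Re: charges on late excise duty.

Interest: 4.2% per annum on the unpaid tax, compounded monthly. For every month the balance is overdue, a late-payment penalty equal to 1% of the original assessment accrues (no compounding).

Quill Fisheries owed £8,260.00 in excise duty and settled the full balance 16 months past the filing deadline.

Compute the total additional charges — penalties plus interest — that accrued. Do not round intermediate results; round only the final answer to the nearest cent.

£1,796.50

Late-payment penalty = 1% × £8,260.00 × 16 mo = £1,321.60
Interest (4.2%/yr ÷ 12 = 0.35%/month): £8,260.00 × ((1 + 0.0035)^16 − 1) = £474.9028…
Penalties + interest = £1,321.6000 + £474.9028… = £1,796.50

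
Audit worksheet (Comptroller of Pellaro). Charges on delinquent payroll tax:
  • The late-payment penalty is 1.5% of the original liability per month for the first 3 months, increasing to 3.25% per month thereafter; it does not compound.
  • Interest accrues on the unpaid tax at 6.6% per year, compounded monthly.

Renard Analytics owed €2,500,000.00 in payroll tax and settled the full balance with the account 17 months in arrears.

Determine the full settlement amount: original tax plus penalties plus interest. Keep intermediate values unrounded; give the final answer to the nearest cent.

Penalty, months 1–3: 3 × 1.5% × €2,500,000.00 = €112,500.00
Penalty, months 4–17: 14 × 3.25% × €2,500,000.00 = €1,137,500.00
Interest (6.6%/yr ÷ 12 = 0.55%/month): €2,500,000.00 × ((1 + 0.0055)^17 − 1) = €244,323.3608…
Total = €2,500,000.00 + €1,250,000.0000 + €244,323.3608… = €3,994,323.36

€3,994,323.36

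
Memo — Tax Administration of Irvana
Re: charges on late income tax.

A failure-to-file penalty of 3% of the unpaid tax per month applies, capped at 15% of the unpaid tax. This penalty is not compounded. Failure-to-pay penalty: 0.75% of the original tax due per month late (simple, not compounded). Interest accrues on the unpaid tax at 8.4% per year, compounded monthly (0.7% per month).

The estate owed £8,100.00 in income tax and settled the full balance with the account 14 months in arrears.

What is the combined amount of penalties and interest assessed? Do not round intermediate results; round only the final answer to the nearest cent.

Failure-to-file: 14 × 3% × £8,100.00 = £3,402.00, capped at 15% × £8,100.00 = £1,215.00
Failure-to-pay penalty = 0.75% × £8,100.00 × 14 mo = £850.50
Interest: £8,100.00 × ((1 + 0.007)^14 − 1) = £8,100.00 × 0.1025863… = £830.9489…
Penalties + interest = £2,065.5000 + £830.9489… = £2,896.45

£2,896.45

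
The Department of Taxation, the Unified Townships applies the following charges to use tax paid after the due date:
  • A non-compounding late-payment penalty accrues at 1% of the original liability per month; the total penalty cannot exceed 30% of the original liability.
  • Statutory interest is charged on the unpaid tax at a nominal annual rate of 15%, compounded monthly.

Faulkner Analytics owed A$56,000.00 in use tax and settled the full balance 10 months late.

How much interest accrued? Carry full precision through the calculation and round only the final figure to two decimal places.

Interest (15%/yr ÷ 12 = 1.25%/month): A$56,000.00 × ((1 + 0.0125)^10 − 1) = A$7,407.1665…

A$7,407.17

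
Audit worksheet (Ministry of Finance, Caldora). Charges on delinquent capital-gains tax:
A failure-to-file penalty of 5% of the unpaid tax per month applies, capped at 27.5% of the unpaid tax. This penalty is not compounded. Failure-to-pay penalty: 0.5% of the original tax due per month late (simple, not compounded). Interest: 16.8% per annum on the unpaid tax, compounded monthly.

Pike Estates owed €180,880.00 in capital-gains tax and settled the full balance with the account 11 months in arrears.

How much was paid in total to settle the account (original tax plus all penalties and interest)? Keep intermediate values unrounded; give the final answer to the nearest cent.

Failure-to-file: 11 × 5% × €180,880.00 = €99,484.00, capped at 27.5% × €180,880.00 = €49,742.00
Failure-to-pay penalty = 0.5% × €180,880.00 × 11 mo = €9,948.40
Interest (16.8%/yr ÷ 12 = 1.4%/month): €180,880.00 × ((1 + 0.014)^11 − 1) = €29,889.6403…
Total = €180,880.00 + €59,690.4000 + €29,889.6403… = €270,460.04

€270,460.04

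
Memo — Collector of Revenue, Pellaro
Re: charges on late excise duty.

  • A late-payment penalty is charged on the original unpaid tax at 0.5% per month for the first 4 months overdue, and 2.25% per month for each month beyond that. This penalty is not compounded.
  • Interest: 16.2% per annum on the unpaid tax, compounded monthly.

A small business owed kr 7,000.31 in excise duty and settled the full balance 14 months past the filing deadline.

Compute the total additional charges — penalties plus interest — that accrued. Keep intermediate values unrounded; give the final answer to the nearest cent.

Penalty, months 1–4: 4 × 0.5% × kr 7,000.31 = kr 140.01…
Penalty, months 5–14: 10 × 2.25% × kr 7,000.31 = kr 1,575.07…
Interest (16.2%/yr ÷ 12 = 1.35%/month): kr 7,000.31 × ((1 + 0.0135)^14 − 1) = kr 1,445.6655…
Penalties + interest = kr 1,715.0760… + kr 1,445.6655… = kr 3,160.74

kr 3,160.74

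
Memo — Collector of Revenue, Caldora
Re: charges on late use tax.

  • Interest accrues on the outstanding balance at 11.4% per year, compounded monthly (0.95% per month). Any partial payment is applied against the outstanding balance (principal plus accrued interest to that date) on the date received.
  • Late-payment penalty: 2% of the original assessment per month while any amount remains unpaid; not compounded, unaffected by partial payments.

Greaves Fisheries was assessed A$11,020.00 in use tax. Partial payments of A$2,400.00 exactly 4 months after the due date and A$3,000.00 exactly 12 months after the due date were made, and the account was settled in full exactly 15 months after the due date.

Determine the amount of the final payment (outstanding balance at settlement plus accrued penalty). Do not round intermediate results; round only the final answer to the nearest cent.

Balance at month 4: A$11,020.0000 × (1 + 0.0095)^4 = A$11,444.7652…
After A$2,400.00 payment: A$11,444.7652… − A$2,400.00 = A$9,044.7652…
Balance at month 12: A$9,044.7652… × (1 + 0.0095)^8 = A$9,755.4630…
After A$3,000.00 payment: A$9,755.4630… − A$3,000.00 = A$6,755.4630…
Balance at month 15: A$6,755.4630… × (1 + 0.0095)^3 = A$6,949.8285…
Penalty: 15 × 2% × A$11,020.00 = A$3,306.00
Final settlement = outstanding balance + penalty = A$6,949.8285… + A$3,306.00 = A$10,255.83

A$10,255.83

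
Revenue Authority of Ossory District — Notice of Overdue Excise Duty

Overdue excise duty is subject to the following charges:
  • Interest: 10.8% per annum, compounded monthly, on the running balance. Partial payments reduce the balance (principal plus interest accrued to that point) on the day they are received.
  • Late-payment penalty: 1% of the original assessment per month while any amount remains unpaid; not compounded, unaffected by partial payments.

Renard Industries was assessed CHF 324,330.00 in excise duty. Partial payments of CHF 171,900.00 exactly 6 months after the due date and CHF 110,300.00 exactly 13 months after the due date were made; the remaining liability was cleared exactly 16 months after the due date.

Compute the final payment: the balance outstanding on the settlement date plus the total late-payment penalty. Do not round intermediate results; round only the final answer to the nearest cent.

Monthly rate = 10.8% ÷ 12 = 0.9%
Balance at month 6: CHF 324,330.0000 × (1 + 0.009)^6 = CHF 342,242.6417…
After CHF 171,900.00 payment: CHF 342,242.6417… − CHF 171,900.00 = CHF 170,342.6417…
Balance at month 13: CHF 170,342.6417… × (1 + 0.009)^7 = CHF 181,368.3666…
After CHF 110,300.00 payment: CHF 181,368.3666… − CHF 110,300.00 = CHF 71,068.3666…
Balance at month 16: CHF 71,068.3666… × (1 + 0.009)^3 = CHF 73,004.5339…
Penalty: 16 × 1% × CHF 324,330.00 = CHF 51,892.80
Final settlement = outstanding balance + penalty = CHF 73,004.5339… + CHF 51,892.80 = CHF 124,897.33

CHF 124,897.33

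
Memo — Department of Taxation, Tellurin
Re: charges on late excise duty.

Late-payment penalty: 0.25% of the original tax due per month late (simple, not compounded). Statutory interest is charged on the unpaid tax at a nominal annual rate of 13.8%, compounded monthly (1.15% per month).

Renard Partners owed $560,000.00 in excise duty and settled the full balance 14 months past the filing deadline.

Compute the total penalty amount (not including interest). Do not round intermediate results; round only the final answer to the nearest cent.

Late-payment penalty: 14 × 0.25% × $560,000.00 = $19,600.00

$19,600.00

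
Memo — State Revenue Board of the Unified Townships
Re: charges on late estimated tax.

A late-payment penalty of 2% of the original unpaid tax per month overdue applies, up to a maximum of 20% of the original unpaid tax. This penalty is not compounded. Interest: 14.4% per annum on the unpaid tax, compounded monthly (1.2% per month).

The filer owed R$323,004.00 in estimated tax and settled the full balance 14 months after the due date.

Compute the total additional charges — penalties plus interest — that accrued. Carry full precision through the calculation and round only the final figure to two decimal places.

R$123,308.15

Penalty (uncapped): 14 × 2% × R$323,004.00 = R$90,441.12; cap = 20% × R$323,004.00 = R$64,600.80 → penalty = R$64,600.80
Interest: R$323,004.00 × ((1 + 0.012)^14 − 1) = R$323,004.00 × 0.1817543… = R$58,707.3517…
Penalties + interest = R$64,600.8000 + R$58,707.3517… = R$123,308.15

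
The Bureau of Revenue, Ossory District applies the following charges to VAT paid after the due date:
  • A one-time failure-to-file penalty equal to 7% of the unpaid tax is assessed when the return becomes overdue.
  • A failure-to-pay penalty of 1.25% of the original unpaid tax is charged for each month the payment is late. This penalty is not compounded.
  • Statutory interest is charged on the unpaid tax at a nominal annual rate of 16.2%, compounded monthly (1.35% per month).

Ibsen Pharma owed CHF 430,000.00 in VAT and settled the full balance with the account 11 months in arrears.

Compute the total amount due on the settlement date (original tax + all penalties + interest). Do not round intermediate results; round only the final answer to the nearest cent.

Failure-to-file penalty: 7% × CHF 430,000.00 = CHF 30,100.00
Failure-to-pay penalty: 11 × 1.25% × CHF 430,000.00 = CHF 59,125.00
Interest: CHF 430,000.00 × ((1 + 0.0135)^11 − 1) = CHF 430,000.00 × 0.1589409… = CHF 68,344.5796…
Total = CHF 430,000.00 + CHF 89,225.0000 + CHF 68,344.5796… = CHF 587,569.58

CHF 587,569.58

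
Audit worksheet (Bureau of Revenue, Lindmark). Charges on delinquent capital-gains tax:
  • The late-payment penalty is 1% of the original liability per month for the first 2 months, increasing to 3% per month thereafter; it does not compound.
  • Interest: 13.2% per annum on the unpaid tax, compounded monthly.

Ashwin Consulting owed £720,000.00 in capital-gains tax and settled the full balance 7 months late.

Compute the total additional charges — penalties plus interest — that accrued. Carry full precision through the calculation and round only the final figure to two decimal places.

Penalty, months 1–2: 2 × 1% × £720,000.00 = £14,400.00
Penalty, months 3–7: 5 × 3% × £720,000.00 = £108,000.00
Interest (13.2%/yr ÷ 12 = 1.1%/month): £720,000.00 × ((1 + 0.011)^7 − 1) = £57,303.4326…
Penalties + interest = £122,400.0000 + £57,303.4326… = £179,703.43

£179,703.43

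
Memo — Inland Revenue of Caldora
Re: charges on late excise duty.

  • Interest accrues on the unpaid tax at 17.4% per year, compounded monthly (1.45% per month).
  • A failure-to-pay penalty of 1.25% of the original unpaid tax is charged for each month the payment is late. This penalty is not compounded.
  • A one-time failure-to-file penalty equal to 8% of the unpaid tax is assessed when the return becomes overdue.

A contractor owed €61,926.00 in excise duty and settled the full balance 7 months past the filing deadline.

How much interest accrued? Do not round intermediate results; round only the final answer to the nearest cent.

Interest: €61,926.00 × ((1 + 0.0145)^7 − 1) = €61,926.00 × 0.1060235… = €6,565.6120…

€6,565.61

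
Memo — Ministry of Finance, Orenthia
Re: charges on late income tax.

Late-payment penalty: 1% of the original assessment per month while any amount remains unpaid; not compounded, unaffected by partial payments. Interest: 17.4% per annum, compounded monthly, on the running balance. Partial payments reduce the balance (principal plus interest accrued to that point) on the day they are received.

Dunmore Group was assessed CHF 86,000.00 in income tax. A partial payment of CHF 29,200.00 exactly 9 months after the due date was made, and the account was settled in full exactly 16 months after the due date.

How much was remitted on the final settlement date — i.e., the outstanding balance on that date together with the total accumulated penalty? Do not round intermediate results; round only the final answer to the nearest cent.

CHF 89,739.88

Monthly rate = 17.4% ÷ 12 = 1.45%
Balance at month 9: CHF 86,000.0000 × (1 + 0.0145)^9 = CHF 97,896.4433…
After CHF 29,200.00 payment: CHF 97,896.4433… − CHF 29,200.00 = CHF 68,696.4433…
Balance at month 16: CHF 68,696.4433… × (1 + 0.0145)^7 = CHF 75,979.8815…
Penalty: 16 × 1% × CHF 86,000.00 = CHF 13,760.00
Final settlement = outstanding balance + penalty = CHF 75,979.8815… + CHF 13,760.00 = CHF 89,739.88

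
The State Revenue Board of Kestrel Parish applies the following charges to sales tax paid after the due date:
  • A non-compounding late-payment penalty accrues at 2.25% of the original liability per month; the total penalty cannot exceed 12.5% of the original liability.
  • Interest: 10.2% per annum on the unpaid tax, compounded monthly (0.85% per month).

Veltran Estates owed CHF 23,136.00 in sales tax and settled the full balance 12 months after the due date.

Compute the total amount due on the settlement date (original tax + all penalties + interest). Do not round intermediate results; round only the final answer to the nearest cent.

Penalty (uncapped): 12 × 2.25% × CHF 23,136.00 = CHF 6,246.72; cap = 12.5% × CHF 23,136.00 = CHF 2,892.00 → penalty = CHF 2,892.00
Interest: CHF 23,136.00 × ((1 + 0.0085)^12 − 1) = CHF 23,136.00 × 0.1069062… = CHF 2,473.3825…
Total = CHF 23,136.00 + CHF 2,892.0000 + CHF 2,473.3825… = CHF 28,501.38

CHF 28,501.38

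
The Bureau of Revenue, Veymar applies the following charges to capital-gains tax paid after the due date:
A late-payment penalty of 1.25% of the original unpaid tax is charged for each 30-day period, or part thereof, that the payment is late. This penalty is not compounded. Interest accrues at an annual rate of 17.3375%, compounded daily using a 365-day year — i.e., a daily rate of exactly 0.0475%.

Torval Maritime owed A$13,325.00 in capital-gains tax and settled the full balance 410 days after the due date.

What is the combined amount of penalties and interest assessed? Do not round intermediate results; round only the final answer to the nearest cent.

Penalty periods: ⌈410/30⌉ = 14; penalty = 14 × 1.25% × A$13,325.00 = A$2,331.88…
Interest: A$13,325.00 × ((1 + 0.000475)^410 − 1) = A$13,325.00 × 0.21495102… = A$2,864.2223…
Penalties + interest = A$2,331.8750 + A$2,864.2223… = A$5,196.10

A$5,196.10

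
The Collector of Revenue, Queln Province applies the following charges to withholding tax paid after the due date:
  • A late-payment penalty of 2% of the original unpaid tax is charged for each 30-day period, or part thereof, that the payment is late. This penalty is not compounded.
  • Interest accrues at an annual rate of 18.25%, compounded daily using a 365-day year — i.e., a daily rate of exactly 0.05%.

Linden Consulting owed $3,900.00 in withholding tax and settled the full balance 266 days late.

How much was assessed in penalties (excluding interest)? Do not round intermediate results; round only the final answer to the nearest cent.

$702.00

Penalty periods: ⌈266/30⌉ = 9; penalty = 9 × 2% × $3,900.00 = $702.00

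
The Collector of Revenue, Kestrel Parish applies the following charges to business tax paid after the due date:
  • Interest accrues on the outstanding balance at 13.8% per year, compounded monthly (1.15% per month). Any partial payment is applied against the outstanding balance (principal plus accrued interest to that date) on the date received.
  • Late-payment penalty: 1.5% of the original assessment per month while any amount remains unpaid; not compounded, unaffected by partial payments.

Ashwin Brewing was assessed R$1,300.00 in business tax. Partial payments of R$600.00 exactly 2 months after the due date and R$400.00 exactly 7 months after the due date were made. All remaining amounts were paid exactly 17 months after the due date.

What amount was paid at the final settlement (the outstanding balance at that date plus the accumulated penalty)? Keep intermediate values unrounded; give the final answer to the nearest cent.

R$749.72

Balance at month 2: R$1,300.0000 × (1 + 0.0115)^2 = R$1,330.0719…
After R$600.00 payment: R$1,330.0719… − R$600.00 = R$730.0719…
Balance at month 7: R$730.0719… × (1 + 0.0115)^5 = R$773.0277…
After R$400.00 payment: R$773.0277… − R$400.00 = R$373.0277…
Balance at month 17: R$373.0277… × (1 + 0.0115)^10 = R$418.2154…
Penalty: 17 × 1.5% × R$1,300.00 = R$331.50
Final settlement = outstanding balance + penalty = R$418.2154… + R$331.50 = R$749.72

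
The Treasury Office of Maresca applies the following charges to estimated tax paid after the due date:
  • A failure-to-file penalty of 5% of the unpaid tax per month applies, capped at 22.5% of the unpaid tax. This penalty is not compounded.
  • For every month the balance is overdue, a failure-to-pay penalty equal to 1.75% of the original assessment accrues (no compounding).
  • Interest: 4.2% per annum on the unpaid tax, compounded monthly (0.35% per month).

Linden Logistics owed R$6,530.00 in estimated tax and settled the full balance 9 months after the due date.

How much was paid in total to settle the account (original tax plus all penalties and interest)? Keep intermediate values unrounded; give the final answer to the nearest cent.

R$9,236.32

Failure-to-file: 9 × 5% × R$6,530.00 = R$2,938.50, capped at 22.5% × R$6,530.00 = R$1,469.25
Failure-to-pay penalty = 1.75% × R$6,530.00 × 9 mo = R$1,028.48…
Interest: R$6,530.00 × ((1 + 0.0035)^9 − 1) = R$6,530.00 × 0.0319446… = R$208.5984…
Total = R$6,530.00 + R$2,497.7250 + R$208.5984… = R$9,236.32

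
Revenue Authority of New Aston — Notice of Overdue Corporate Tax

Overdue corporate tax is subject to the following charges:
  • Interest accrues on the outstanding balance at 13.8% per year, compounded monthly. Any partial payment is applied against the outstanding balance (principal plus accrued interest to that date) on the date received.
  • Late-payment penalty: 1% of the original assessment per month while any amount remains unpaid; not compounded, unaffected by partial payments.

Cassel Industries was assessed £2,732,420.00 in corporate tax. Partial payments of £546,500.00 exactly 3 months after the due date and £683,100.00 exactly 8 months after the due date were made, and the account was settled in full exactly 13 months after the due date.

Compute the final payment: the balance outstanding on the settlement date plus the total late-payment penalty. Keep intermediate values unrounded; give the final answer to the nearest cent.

£2,189,547.35

Monthly rate = 13.8% ÷ 12 = 1.15%
Balance at month 3: £2,732,420.0000 × (1 + 0.0115)^3 = £2,827,776.7333…
After £546,500.00 payment: £2,827,776.7333… − £546,500.00 = £2,281,276.7333…
Balance at month 8: £2,281,276.7333… × (1 + 0.0115)^5 = £2,415,502.0293…
After £683,100.00 payment: £2,415,502.0293… − £683,100.00 = £1,732,402.0293…
Balance at month 13: £1,732,402.0293… × (1 + 0.0115)^5 = £1,834,332.7472…
Penalty: 13 × 1% × £2,732,420.00 = £355,214.60
Final settlement = outstanding balance + penalty = £1,834,332.7472… + £355,214.60 = £2,189,547.35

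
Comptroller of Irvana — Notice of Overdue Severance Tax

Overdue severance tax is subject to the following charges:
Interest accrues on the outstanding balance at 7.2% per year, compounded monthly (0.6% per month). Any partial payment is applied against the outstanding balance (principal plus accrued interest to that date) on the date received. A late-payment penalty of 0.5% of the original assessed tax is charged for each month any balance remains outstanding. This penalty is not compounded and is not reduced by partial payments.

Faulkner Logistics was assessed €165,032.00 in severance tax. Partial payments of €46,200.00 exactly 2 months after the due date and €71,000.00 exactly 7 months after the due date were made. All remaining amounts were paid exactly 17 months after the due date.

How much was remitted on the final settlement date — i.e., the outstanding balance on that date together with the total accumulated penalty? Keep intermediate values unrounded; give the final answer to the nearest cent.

€70,811.60

Balance at month 2: €165,032.0000 × (1 + 0.006)^2 = €167,018.3252…
After €46,200.00 payment: €167,018.3252… − €46,200.00 = €120,818.3252…
Balance at month 7: €120,818.3252… × (1 + 0.006)^5 = €124,486.6313…
After €71,000.00 payment: €124,486.6313… − €71,000.00 = €53,486.6313…
Balance at month 17: €53,486.6313… × (1 + 0.006)^10 = €56,783.8785…
Penalty: 17 × 0.5% × €165,032.00 = €14,027.72
Final settlement = outstanding balance + penalty = €56,783.8785… + €14,027.72 = €70,811.60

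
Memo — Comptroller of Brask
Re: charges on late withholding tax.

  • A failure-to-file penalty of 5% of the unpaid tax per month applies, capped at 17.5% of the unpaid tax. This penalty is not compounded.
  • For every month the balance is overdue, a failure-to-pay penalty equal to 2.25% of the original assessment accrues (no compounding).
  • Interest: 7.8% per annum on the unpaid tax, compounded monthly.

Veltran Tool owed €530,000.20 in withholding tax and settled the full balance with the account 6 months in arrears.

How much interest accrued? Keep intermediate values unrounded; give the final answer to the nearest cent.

Interest (7.8%/yr ÷ 12 = 0.65%/month): €530,000.20 × ((1 + 0.0065)^6 − 1) = €21,008.8207…

€21,008.82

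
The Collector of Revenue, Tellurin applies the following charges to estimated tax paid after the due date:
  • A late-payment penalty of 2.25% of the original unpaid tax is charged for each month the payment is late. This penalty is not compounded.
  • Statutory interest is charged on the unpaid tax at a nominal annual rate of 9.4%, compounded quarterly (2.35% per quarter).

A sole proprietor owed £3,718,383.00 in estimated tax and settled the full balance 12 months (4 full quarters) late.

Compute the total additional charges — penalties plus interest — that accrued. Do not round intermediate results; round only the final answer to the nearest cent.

Late-payment penalty: 12 × 2.25% × £3,718,383.00 = £1,003,963.41
Interest: £3,718,383.00 × ((1 + 0.0235)^4 − 1) = £3,718,383.00 × 0.0973657… = £362,043.0249…
Penalties + interest = £1,003,963.4100 + £362,043.0249… = £1,366,006.43

£1,366,006.43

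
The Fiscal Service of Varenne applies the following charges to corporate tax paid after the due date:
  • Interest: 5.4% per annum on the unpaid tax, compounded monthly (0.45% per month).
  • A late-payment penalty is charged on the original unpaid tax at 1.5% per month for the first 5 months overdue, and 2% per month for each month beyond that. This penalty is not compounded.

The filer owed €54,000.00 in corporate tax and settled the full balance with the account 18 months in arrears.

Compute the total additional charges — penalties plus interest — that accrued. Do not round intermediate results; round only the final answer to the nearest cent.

Penalty, months 1–5: 5 × 1.5% × €54,000.00 = €4,050.00
Penalty, months 6–18: 13 × 2% × €54,000.00 = €14,040.00
Interest: €54,000.00 × ((1 + 0.0045)^18 − 1) = €54,000.00 × 0.0841739… = €4,545.3895…
Penalties + interest = €18,090.0000 + €4,545.3895… = €22,635.39

€22,635.39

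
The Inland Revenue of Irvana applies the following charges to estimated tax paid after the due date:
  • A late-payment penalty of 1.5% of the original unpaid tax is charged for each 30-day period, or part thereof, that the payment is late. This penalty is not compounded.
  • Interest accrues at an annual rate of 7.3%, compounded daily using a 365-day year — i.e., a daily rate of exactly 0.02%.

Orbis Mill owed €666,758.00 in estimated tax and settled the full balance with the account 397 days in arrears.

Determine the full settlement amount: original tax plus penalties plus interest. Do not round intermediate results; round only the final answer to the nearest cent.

€861,870.52

Penalty periods: ⌈397/30⌉ = 14; penalty = 14 × 1.5% × €666,758.00 = €140,019.18
Interest: €666,758.00 × ((1 + 0.0002)^397 − 1) = €666,758.00 × 0.08262870… = €55,093.3437…
Total = €666,758.00 + €140,019.1800 + €55,093.3437… = €861,870.52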